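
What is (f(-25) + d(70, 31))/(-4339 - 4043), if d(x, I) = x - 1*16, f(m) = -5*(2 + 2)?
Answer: -17/4191 ≈ -0.0040563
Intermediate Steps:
f(m) = -20 (f(m) = -5*4 = -20)
d(x, I) = -16 + x (d(x, I) = x - 16 = -16 + x)
(f(-25) + d(70, 31))/(-4339 - 4043) = (-20 + (-16 + 70))/(-4339 - 4043) = (-20 + 54)/(-8382) = 34*(-1/8382) = -17/4191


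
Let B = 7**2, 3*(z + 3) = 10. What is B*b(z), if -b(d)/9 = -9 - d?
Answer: 4116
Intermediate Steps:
z = 1/3 (z = -3 + (1/3)*10 = -3 + 10/3 = 1/3 ≈ 0.33333)
b(d) = 81 + 9*d (b(d) = -9*(-9 - d) = 81 + 9*d)
B = 49
B*b(z) = 49*(81 + 9*(1/3)) = 49*(81 + 3) = 49*84 = 4116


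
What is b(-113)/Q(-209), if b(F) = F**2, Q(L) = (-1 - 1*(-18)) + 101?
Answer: 12769/118 ≈ 108.21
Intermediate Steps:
Q(L) = 118 (Q(L) = (-1 + 18) + 101 = 17 + 101 = 118)
b(-113)/Q(-209) = (-113)**2/118 = 12769*(1/118) = 12769/118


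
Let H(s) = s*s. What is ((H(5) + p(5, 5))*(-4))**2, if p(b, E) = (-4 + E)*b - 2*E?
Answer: 6400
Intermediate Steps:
H(s) = s**2
p(b, E) = -2*E + b*(-4 + E) (p(b, E) = b*(-4 + E) - 2*E = -2*E + b*(-4 + E))
((H(5) + p(5, 5))*(-4))**2 = ((5**2 + (-4*5 - 2*5 + 5*5))*(-4))**2 = ((25 + (-20 - 10 + 25))*(-4))**2 = ((25 - 5)*(-4))**2 = (20*(-4))**2 = (-80)**2 = 6400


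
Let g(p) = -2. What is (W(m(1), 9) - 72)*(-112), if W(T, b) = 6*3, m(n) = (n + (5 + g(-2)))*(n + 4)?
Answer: 6048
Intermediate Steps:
m(n) = (3 + n)*(4 + n) (m(n) = (n + (5 - 2))*(n + 4) = (n + 3)*(4 + n) = (3 + n)*(4 + n))
W(T, b) = 18
(W(m(1), 9) - 72)*(-112) = (18 - 72)*(-112) = -54*(-112) = 6048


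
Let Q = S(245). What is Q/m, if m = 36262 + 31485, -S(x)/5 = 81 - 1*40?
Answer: -205/67747 ≈ -0.0030260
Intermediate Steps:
S(x) = -205 (S(x) = -5*(81 - 1*40) = -5*(81 - 40) = -5*41 = -205)
Q = -205
m = 67747
Q/m = -205/67747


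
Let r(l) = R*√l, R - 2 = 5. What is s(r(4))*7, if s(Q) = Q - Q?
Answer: 0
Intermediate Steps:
R = 7 (R = 2 + 5 = 7)
r(l) = 7*√l
s(Q) = 0
s(r(4))*7 = 0*7 = 0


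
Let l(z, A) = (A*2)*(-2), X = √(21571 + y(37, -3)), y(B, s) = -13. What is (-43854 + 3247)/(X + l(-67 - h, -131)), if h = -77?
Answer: -10639034/126509 + 40607*√21558/253018 ≈ -60.533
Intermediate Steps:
X = √21558 (X = √(21571 - 13) = √21558 ≈ 146.83)
l(z, A) = -4*A (l(z, A) = (2*A)*(-2) = -4*A)
(-43854 + 3247)/(X + l(-67 - h, -131)) = (-43854 + 3247)/(√21558 - 4*(-131)) = -40607/(√21558 + 524) = -40607/(524 + √21558)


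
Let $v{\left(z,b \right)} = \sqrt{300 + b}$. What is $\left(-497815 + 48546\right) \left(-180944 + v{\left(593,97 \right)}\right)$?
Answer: $81292529936 - 449269 \sqrt{397} \approx 8.1284 \cdot 10^{10}$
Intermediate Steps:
$\left(-497815 + 48546\right) \left(-180944 + v{\left(593,97 \right)}\right) = \left(-497815 + 48546\right) \left(-180944 + \sqrt{300 + 97}\right) = - 449269 \left(-180944 + \sqrt{397}\right) = 81292529936 - 449269 \sqrt{397}$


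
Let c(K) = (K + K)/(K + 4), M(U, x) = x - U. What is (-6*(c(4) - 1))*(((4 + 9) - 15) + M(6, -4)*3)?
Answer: 0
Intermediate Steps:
c(K) = 2*K/(4 + K) (c(K) = (2*K)/(4 + K) = 2*K/(4 + K))
(-6*(c(4) - 1))*(((4 + 9) - 15) + M(6, -4)*3) = (-6*(2*4/(4 + 4) - 1))*(((4 + 9) - 15) + (-4 - 1*6)*3) = (-6*(2*4/8 - 1))*((13 - 15) + (-4 - 6)*3) = (-6*(2*4*(⅛) - 1))*(-2 - 10*3) = (-6*(1 - 1))*(-2 - 30) = -6*0*(-32) = 0*(-32) = 0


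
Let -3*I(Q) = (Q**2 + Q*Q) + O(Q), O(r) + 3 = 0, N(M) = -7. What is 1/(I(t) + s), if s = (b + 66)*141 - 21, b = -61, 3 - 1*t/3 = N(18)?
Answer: 1/85 ≈ 0.011765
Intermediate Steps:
O(r) = -3 (O(r) = -3 + 0 = -3)
t = 30 (t = 9 - 3*(-7) = 9 + 21 = 30)
I(Q) = 1 - 2*Q**2/3 (I(Q) = -((Q**2 + Q*Q) - 3)/3 = -((Q**2 + Q**2) - 3)/3 = -(2*Q**2 - 3)/3 = -(-3 + 2*Q**2)/3 = 1 - 2*Q**2/3)
s = 684 (s = (-61 + 66)*141 - 21 = 5*141 - 21 = 705 - 21 = 684)
1/(I(t) + s) = 1/((1 - 2/3*30**2) + 684) = 1/((1 - 2/3*900) + 684) = 1/((1 - 600) + 684) = 1/(-599 + 684) = 1/85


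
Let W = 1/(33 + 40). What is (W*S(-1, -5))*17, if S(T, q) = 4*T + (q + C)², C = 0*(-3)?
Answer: 357/73 ≈ 4.8904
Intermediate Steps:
C = 0
W = 1/73 ≈ 0.013699
S(T, q) = q² + 4*T (S(T, q) = 4*T + (q + 0)² = 4*T + q² = q² + 4*T)
(W*S(-1, -5))*17 = (((-5)² + 4*(-1))/73)*17 = ((25 - 4)/73)*17 = ((1/73)*21)*17 = (21/73)*17 = 357/73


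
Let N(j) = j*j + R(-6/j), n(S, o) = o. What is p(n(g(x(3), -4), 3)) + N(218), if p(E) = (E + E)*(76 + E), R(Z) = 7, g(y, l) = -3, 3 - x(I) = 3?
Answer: 48005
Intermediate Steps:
x(I) = 0 (x(I) = 3 - 1*3 = 3 - 3 = 0)
N(j) = 7 + j² (N(j) = j*j + 7 = j² + 7 = 7 + j²)
p(E) = 2*E*(76 + E) (p(E) = (2*E)*(76 + E) = 2*E*(76 + E))
p(n(g(x(3), -4), 3)) + N(218) = 2*3*(76 + 3) + (7 + 218²) = 2*3*79 + (7 + 47524) = 474 + 47531 = 48005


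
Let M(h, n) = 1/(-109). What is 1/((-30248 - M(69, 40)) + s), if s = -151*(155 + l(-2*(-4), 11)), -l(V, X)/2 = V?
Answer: -109/5584832 ≈ -1.9517e-5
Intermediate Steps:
M(h, n) = -1/109
l(V, X) = -2*V
s = -20989 (s = -151*(155 - (-4)*(-4)) = -151*(155 - 2*8) = -151*(155 - 16) = -151*139 = -20989)
1/((-30248 - M(69, 40)) + s) = 1/((-30248 - 1*(-1/109)) - 20989) = 1/((-30248 + 1/109) - 20989) = 1/(-3297031/109 - 20989) = 1/(-5584832/109) = -109/5584832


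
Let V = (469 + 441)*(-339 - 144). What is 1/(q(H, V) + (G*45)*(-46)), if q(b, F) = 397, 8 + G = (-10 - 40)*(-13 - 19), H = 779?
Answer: -1/3295043 ≈ -3.0349e-7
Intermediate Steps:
G = 1592 (G = -8 + (-10 - 40)*(-13 - 19) = -8 - 50*(-32) = -8 + 1600 = 1592)
V = -439530 (V = 910*(-483) = -439530)
1/(q(H, V) + (G*45)*(-46)) = 1/(397 + (1592*45)*(-46)) = 1/(397 + 71640*(-46)) = 1/(397 - 3295440) = 1/(-3295043) = -1/3295043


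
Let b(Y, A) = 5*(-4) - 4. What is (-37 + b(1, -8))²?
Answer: 3721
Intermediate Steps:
b(Y, A) = -24 (b(Y, A) = -20 - 4 = -24)
(-37 + b(1, -8))² = (-37 - 24)² = (-61)² = 3721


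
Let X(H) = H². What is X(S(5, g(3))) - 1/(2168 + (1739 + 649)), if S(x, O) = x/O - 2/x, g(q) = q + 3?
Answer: 96133/512550 ≈ 0.18756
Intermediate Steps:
g(q) = 3 + q
S(x, O) = -2/x + x/O
X(S(5, g(3))) - 1/(2168 + (1739 + 649)) = (-2/5 + 5/(3 + 3))² - 1/(2168 + (1739 + 649)) = (-2*⅕ + 5/6)² - 1/(2168 + 2388) = (-⅖ + 5*(⅙))² - 1/4556 = (-⅖ + ⅚)² - 1*1/4556 = (13/30)² - 1/4556 = 169/900 - 1/4556 = 96133/512550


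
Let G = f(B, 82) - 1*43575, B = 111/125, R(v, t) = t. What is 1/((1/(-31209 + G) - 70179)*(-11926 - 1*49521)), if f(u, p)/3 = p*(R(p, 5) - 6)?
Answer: 75030/323551044706837 ≈ 2.3190e-10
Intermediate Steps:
B = 111/125 (B = 111*(1/125) = 111/125 ≈ 0.88800)
f(u, p) = -3*p (f(u, p) = 3*(p*(5 - 6)) = 3*(p*(-1)) = 3*(-p) = -3*p)
G = -43821 (G = -3*82 - 1*43575 = -246 - 43575 = -43821)
1/((1/(-31209 + G) - 70179)*(-11926 - 1*49521)) = 1/((1/(-31209 - 43821) - 70179)*(-11926 - 1*49521)) = 1/((1/(-75030) - 70179)*(-11926 - 49521)) = 1/(-1/75030 - 70179*(-61447)) = -1/61447/(-5265530371/75030) = -75030/5265530371*(-1/61447) = 75030/323551044706837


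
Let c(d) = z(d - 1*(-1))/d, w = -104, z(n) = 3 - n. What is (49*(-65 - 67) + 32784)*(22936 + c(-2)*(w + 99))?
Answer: 603846936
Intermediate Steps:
c(d) = (2 - d)/d (c(d) = (3 - (d - 1*(-1)))/d = (3 - (d + 1))/d = (3 - (1 + d))/d = (3 + (-1 - d))/d = (2 - d)/d)
(49*(-65 - 67) + 32784)*(22936 + c(-2)*(w + 99)) = (49*(-65 - 67) + 32784)*(22936 + ((2 - 1*(-2))/(-2))*(-104 + 99)) = (49*(-132) + 32784)*(22936 - (2 + 2)/2*(-5)) = (-6468 + 32784)*(22936 - ½*4*(-5)) = 26316*(22936 - 2*(-5)) = 26316*(22936 + 10) = 26316*22946 = 603846936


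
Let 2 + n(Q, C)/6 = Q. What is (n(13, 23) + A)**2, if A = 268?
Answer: 111556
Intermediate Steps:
n(Q, C) = -12 + 6*Q
(n(13, 23) + A)**2 = ((-12 + 6*13) + 268)**2 = ((-12 + 78) + 268)**2 = (66 + 268)**2 = 334**2 = 111556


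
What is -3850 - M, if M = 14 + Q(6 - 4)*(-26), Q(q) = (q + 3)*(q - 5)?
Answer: -4254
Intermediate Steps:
Q(q) = (-5 + q)*(3 + q) (Q(q) = (3 + q)*(-5 + q) = (-5 + q)*(3 + q))
M = 404 (M = 14 + (-15 + (6 - 4)² - 2*(6 - 4))*(-26) = 14 + (-15 + 2² - 2*2)*(-26) = 14 + (-15 + 4 - 4)*(-26) = 14 - 15*(-26) = 14 + 390 = 404)
-3850 - M = -3850 - 1*404 = -3850 - 404 = -4254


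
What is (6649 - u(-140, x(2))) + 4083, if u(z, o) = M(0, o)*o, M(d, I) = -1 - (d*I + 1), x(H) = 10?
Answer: 10752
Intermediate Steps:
M(d, I) = -2 - I*d (M(d, I) = -1 - (I*d + 1) = -1 - (1 + I*d) = -1 + (-1 - I*d) = -2 - I*d)
u(z, o) = -2*o (u(z, o) = (-2 - 1*o*0)*o = (-2 + 0)*o = -2*o)
(6649 - u(-140, x(2))) + 4083 = (6649 - (-2)*10) + 4083 = (6649 - 1*(-20)) + 4083 = (6649 + 20) + 4083 = 6669 + 4083 = 10752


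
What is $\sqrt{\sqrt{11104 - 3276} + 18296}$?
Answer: $\sqrt{18296 + 2 \sqrt{1957}} \approx 135.59$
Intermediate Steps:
$\sqrt{\sqrt{11104 - 3276} + 18296} = \sqrt{\sqrt{7828} + 18296} = \sqrt{2 \sqrt{1957} + 18296} = \sqrt{18296 + 2 \sqrt{1957}}$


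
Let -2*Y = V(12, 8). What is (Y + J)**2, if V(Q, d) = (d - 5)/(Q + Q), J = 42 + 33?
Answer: 1437601/256 ≈ 5615.6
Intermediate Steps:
J = 75
V(Q, d) = (-5 + d)/(2*Q) (V(Q, d) = (-5 + d)/((2*Q)) = (-5 + d)*(1/(2*Q)) = (-5 + d)/(2*Q))
Y = -1/16 (Y = -(-5 + 8)/(4*12) = -3/(4*12) = -1/2*1/8 = -1/16 ≈ -0.062500)
(Y + J)**2 = (-1/16 + 75)**2 = (1199/16)**2 = 1437601/256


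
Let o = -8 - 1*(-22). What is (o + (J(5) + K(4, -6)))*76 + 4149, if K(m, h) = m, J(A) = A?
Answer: 5897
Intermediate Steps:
o = 14 (o = -8 + 22 = 14)
(o + (J(5) + K(4, -6)))*76 + 4149 = (14 + (5 + 4))*76 + 4149 = (14 + 9)*76 + 4149 = 23*76 + 4149 = 1748 + 4149 = 5897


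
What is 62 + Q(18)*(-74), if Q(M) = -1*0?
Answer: 62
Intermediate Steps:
Q(M) = 0
62 + Q(18)*(-74) = 62 + 0*(-74) = 62 + 0 = 62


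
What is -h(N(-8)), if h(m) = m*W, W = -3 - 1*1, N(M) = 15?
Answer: 60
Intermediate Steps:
W = -4 (W = -3 - 1 = -4)
h(m) = -4*m (h(m) = m*(-4) = -4*m)
-h(N(-8)) = -(-4)*15 = -1*(-60) = 60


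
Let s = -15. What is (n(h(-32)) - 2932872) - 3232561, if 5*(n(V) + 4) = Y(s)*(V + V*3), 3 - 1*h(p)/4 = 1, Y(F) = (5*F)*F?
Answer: -6158237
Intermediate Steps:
Y(F) = 5*F**2
h(p) = 8 (h(p) = 12 - 4*1 = 12 - 4 = 8)
n(V) = -4 + 900*V (n(V) = -4 + ((5*(-15)**2)*(V + V*3))/5 = -4 + ((5*225)*(V + 3*V))/5 = -4 + (1125*(4*V))/5 = -4 + (4500*V)/5 = -4 + 900*V)
(n(h(-32)) - 2932872) - 3232561 = ((-4 + 900*8) - 2932872) - 3232561 = ((-4 + 7200) - 2932872) - 3232561 = (7196 - 2932872) - 3232561 = -2925676 - 3232561 = -6158237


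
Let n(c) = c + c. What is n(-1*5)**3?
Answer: -1000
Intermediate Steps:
n(c) = 2*c
n(-1*5)**3 = (2*(-1*5))**3 = (2*(-5))**3 = (-10)**3 = -1000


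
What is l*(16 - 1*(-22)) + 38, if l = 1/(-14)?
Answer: 247/7 ≈ 35.286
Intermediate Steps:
l = -1/14 ≈ -0.071429
l*(16 - 1*(-22)) + 38 = -(16 - 1*(-22))/14 + 38 = -(16 + 22)/14 + 38 = -1/14*38 + 38 = -19/7 + 38 = 247/7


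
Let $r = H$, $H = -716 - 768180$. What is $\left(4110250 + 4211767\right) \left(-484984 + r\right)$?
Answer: $-10434810675960$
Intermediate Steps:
$H = -768896$ ($H = -716 - 768180 = -768896$)
$r = -768896$
$\left(4110250 + 4211767\right) \left(-484984 + r\right) = \left(4110250 + 4211767\right) \left(-484984 - 768896\right) = 8322017 \left(-1253880\right) = -10434810675960$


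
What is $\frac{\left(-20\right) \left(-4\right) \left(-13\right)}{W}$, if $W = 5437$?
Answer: $- \frac{1040}{5437} \approx -0.19128$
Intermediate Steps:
$\frac{\left(-20\right) \left(-4\right) \left(-13\right)}{W} = \frac{\left(-20\right) \left(-4\right) \left(-13\right)}{5437} = 80 \left(-13\right) \frac{1}{5437} = \left(-1040\right) \frac{1}{5437} = - \frac{1040}{5437}$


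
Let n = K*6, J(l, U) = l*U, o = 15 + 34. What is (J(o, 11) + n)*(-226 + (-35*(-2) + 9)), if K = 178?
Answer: -236229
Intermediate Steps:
o = 49
J(l, U) = U*l
n = 1068 (n = 178*6 = 1068)
(J(o, 11) + n)*(-226 + (-35*(-2) + 9)) = (11*49 + 1068)*(-226 + (-35*(-2) + 9)) = (539 + 1068)*(-226 + (70 + 9)) = 1607*(-226 + 79) = 1607*(-147) = -236229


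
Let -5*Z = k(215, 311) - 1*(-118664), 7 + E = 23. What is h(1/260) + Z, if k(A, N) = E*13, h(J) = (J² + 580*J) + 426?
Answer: -1578201039/67600 ≈ -23346.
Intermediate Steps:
E = 16 (E = -7 + 23 = 16)
h(J) = 426 + J² + 580*J
k(A, N) = 208 (k(A, N) = 16*13 = 208)
Z = -118872/5 (Z = -(208 - 1*(-118664))/5 = -(208 + 118664)/5 = -⅕*118872 = -118872/5 ≈ -23774.)
h(1/260) + Z = (426 + (1/260)² + 580/260) - 118872/5 = (426 + (1/260)² + 580*(1/260)) - 118872/5 = (426 + 1/67600 + 29/13) - 118872/5 = 28948401/67600 - 118872/5 = -1578201039/67600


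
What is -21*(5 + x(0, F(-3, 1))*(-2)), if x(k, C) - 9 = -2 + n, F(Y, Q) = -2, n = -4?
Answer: 21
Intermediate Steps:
x(k, C) = 3 (x(k, C) = 9 + (-2 - 4) = 9 - 6 = 3)
-21*(5 + x(0, F(-3, 1))*(-2)) = -21*(5 + 3*(-2)) = -21*(5 - 6) = -21*(-1) = 21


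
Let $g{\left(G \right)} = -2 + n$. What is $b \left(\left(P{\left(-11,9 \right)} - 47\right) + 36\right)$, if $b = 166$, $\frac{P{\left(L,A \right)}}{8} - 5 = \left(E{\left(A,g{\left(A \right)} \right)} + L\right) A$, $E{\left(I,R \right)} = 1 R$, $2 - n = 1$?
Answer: $-138610$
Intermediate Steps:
$n = 1$ ($n = 2 - 1 = 1$)
$g{\left(G \right)} = -1$ ($g{\left(G \right)} = -2 + 1 = -1$)
$E{\left(I,R \right)} = R$
$P{\left(L,A \right)} = 40 + 8 A \left(-1 + L\right)$ ($P{\left(L,A \right)} = 40 + 8 \left(-1 + L\right) A = 40 + 8 A \left(-1 + L\right)$)
$b \left(\left(P{\left(-11,9 \right)} - 47\right) + 36\right) = 166 \left(\left(\left(40 - 72 + 8 \cdot 9 \left(-11\right)\right) - 47\right) + 36\right) = 166 \left(\left(\left(40 - 72 - 792\right) - 47\right) + 36\right) = 166 \left(\left(-824 - 47\right) + 36\right) = 166 \left(-871 + 36\right) = 166 \left(-835\right) = -138610$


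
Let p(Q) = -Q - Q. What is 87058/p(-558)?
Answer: 43529/558 ≈ 78.009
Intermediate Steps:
p(Q) = -2*Q
87058/p(-558) = 87058/((-2*(-558))) = 87058/1116 = 87058*(1/1116) = 43529/558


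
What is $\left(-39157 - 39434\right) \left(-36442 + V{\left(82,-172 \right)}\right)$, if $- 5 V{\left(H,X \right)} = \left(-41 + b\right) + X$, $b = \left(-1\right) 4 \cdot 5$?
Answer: $\frac{14301754407}{5} \approx 2.8604 \cdot 10^{9}$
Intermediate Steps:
$b = -20$ ($b = \left(-4\right) 5 = -20$)
$V{\left(H,X \right)} = \frac{61}{5} - \frac{X}{5}$ ($V{\left(H,X \right)} = - \frac{\left(-41 - 20\right) + X}{5} = - \frac{-61 + X}{5} = \frac{61}{5} - \frac{X}{5}$)
$\left(-39157 - 39434\right) \left(-36442 + V{\left(82,-172 \right)}\right) = \left(-39157 - 39434\right) \left(-36442 + \left(\frac{61}{5} - - \frac{172}{5}\right)\right) = - 78591 \left(-36442 + \left(\frac{61}{5} + \frac{172}{5}\right)\right) = - 78591 \left(-36442 + \frac{233}{5}\right) = \left(-78591\right) \left(- \frac{181977}{5}\right) = \frac{14301754407}{5}$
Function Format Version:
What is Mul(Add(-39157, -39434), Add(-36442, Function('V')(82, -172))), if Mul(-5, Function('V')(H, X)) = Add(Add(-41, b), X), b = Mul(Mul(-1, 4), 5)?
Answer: Rational(14301754407, 5) ≈ 2.8604e+9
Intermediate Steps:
b = -20 (b = Mul(-4, 5) = -20)
Function('V')(H, X) = Add(Rational(61, 5), Mul(Rational(-1, 5), X)) (Function('V')(H, X) = Mul(Rational(-1, 5), Add(Add(-41, -20), X)) = Mul(Rational(-1, 5), Add(-61, X)) = Add(Rational(61, 5), Mul(Rational(-1, 5), X)))
Mul(Add(-39157, -39434), Add(-36442, Function('V')(82, -172))) = Mul(Add(-39157, -39434), Add(-36442, Add(Rational(61, 5), Mul(Rational(-1, 5), -172)))) = Mul(-78591, Add(-36442, Add(Rational(61, 5), Rational(172, 5)))) = Mul(-78591, Add(-36442, Rational(233, 5))) = Mul(-78591, Rational(-181977, 5)) = Rational(14301754407, 5)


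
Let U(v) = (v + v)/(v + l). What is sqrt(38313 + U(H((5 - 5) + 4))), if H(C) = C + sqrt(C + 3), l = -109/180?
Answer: 3*sqrt(2601187 + 766300*sqrt(7))/sqrt(611 + 180*sqrt(7)) ≈ 195.74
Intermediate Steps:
l = -109/180 (l = -109*1/180 = -109/180 ≈ -0.60556)
H(C) = C + sqrt(3 + C)
U(v) = 2*v/(-109/180 + v) (U(v) = (v + v)/(v - 109/180) = (2*v)/(-109/180 + v) = 2*v/(-109/180 + v))
sqrt(38313 + U(H((5 - 5) + 4))) = sqrt(38313 + 360*(((5 - 5) + 4) + sqrt(3 + ((5 - 5) + 4)))/(-109 + 180*(((5 - 5) + 4) + sqrt(3 + ((5 - 5) + 4))))) = sqrt(38313 + 360*((0 + 4) + sqrt(3 + (0 + 4)))/(-109 + 180*((0 + 4) + sqrt(3 + (0 + 4))))) = sqrt(38313 + 360*(4 + sqrt(3 + 4))/(-109 + 180*(4 + sqrt(3 + 4)))) = sqrt(38313 + 360*(4 + sqrt(7))/(-109 + 180*(4 + sqrt(7)))) = sqrt(38313 + 360*(4 + sqrt(7))/(-109 + (720 + 180*sqrt(7)))) = sqrt(38313 + 360*(4 + sqrt(7))/(611 + 180*sqrt(7)))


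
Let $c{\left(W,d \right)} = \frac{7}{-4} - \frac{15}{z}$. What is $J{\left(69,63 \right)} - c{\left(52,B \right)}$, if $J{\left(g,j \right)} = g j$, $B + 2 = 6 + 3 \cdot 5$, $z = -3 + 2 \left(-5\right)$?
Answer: $\frac{226075}{52} \approx 4347.6$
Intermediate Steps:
$z = -13$ ($z = -3 - 10 = -13$)
$B = 19$ ($B = -2 + \left(6 + 3 \cdot 5\right) = -2 + \left(6 + 15\right) = -2 + 21 = 19$)
$c{\left(W,d \right)} = - \frac{31}{52}$ ($c{\left(W,d \right)} = \frac{7}{-4} - \frac{15}{-13} = 7 \left(- \frac{1}{4}\right) - - \frac{15}{13} = - \frac{7}{4} + \frac{15}{13} = - \frac{31}{52}$)
$J{\left(69,63 \right)} - c{\left(52,B \right)} = 69 \cdot 63 - - \frac{31}{52} = 4347 + \frac{31}{52} = \frac{226075}{52}$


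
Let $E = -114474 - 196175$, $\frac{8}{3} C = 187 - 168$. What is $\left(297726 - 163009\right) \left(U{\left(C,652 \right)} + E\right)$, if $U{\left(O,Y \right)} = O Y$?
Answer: $- \frac{82447747019}{2} \approx -4.1224 \cdot 10^{10}$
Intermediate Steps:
$C = \frac{57}{8}$ ($C = \frac{3 \left(187 - 168\right)}{8} = \frac{3}{8} \cdot 19 = \frac{57}{8} \approx 7.125$)
$E = -310649$
$\left(297726 - 163009\right) \left(U{\left(C,652 \right)} + E\right) = \left(297726 - 163009\right) \left(\frac{57}{8} \cdot 652 - 310649\right) = 134717 \left(\frac{9291}{2} - 310649\right) = 134717 \left(- \frac{612007}{2}\right) = - \frac{82447747019}{2}$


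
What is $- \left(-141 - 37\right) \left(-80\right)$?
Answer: $-14240$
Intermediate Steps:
$- \left(-141 - 37\right) \left(-80\right) = - \left(-178\right) \left(-80\right) = \left(-1\right) 14240 = -14240$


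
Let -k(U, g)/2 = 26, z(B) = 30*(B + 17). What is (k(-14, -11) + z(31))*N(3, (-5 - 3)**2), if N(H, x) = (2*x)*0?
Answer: 0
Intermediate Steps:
z(B) = 510 + 30*B (z(B) = 30*(17 + B) = 510 + 30*B)
N(H, x) = 0
k(U, g) = -52 (k(U, g) = -2*26 = -52)
(k(-14, -11) + z(31))*N(3, (-5 - 3)**2) = (-52 + (510 + 30*31))*0 = (-52 + (510 + 930))*0 = (-52 + 1440)*0 = 1388*0 = 0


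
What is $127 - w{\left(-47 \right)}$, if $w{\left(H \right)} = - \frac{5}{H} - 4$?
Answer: $\frac{6152}{47} \approx 130.89$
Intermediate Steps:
$w{\left(H \right)} = -4 - \frac{5}{H}$ ($w{\left(H \right)} = - \frac{5}{H} - 4 = -4 - \frac{5}{H}$)
$127 - w{\left(-47 \right)} = 127 - \left(-4 - \frac{5}{-47}\right) = 127 - \left(-4 - - \frac{5}{47}\right) = 127 - \left(-4 + \frac{5}{47}\right) = 127 - - \frac{183}{47} = 127 + \frac{183}{47} = \frac{6152}{47}$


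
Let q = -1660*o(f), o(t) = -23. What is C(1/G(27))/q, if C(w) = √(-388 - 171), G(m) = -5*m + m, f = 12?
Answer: I*√559/38180 ≈ 0.00061926*I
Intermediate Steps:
G(m) = -4*m
C(w) = I*√559 (C(w) = √(-559) = I*√559)
q = 38180 (q = -1660*(-23) = 38180)
C(1/G(27))/q = (I*√559)/38180 = (I*√559)*(1/38180) = I*√559/38180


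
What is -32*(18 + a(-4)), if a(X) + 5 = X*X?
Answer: -928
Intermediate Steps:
a(X) = -5 + X² (a(X) = -5 + X*X = -5 + X²)
-32*(18 + a(-4)) = -32*(18 + (-5 + (-4)²)) = -32*(18 + (-5 + 16)) = -32*(18 + 11) = -32*29 = -928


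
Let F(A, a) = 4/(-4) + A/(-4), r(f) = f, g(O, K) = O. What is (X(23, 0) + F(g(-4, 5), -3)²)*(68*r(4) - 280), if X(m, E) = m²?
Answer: -4232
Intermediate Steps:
F(A, a) = -1 - A/4 (F(A, a) = 4*(-¼) + A*(-¼) = -1 - A/4)
(X(23, 0) + F(g(-4, 5), -3)²)*(68*r(4) - 280) = (23² + (-1 - ¼*(-4))²)*(68*4 - 280) = (529 + (-1 + 1)²)*(272 - 280) = (529 + 0²)*(-8) = (529 + 0)*(-8) = 529*(-8) = -4232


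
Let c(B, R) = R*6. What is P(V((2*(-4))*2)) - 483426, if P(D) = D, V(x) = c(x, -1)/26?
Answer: -6284541/13 ≈ -4.8343e+5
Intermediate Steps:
c(B, R) = 6*R
V(x) = -3/13 (V(x) = (6*(-1))/26 = -6*1/26 = -3/13)
P(V((2*(-4))*2)) - 483426 = -3/13 - 483426 = -6284541/13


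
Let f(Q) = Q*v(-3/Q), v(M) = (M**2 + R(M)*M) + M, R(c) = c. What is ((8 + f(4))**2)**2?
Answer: 130321/16 ≈ 8145.1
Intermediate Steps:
v(M) = M + 2*M**2 (v(M) = (M**2 + M*M) + M = (M**2 + M**2) + M = 2*M**2 + M = M + 2*M**2)
f(Q) = -3 + 18/Q (f(Q) = Q*((-3/Q)*(1 + 2*(-3/Q))) = Q*((-3/Q)*(1 - 6/Q)) = Q*(-3*(1 - 6/Q)/Q) = -3 + 18/Q)
((8 + f(4))**2)**2 = ((8 + (-3 + 18/4))**2)**2 = ((8 + (-3 + 18*(1/4)))**2)**2 = ((8 + (-3 + 9/2))**2)**2 = ((8 + 3/2)**2)**2 = ((19/2)**2)**2 = (361/4)**2 = 130321/16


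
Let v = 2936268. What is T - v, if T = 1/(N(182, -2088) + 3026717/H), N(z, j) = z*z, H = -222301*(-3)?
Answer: -64872500742049749/22093521689 ≈ -2.9363e+6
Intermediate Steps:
H = 666903
N(z, j) = z²
T = 666903/22093521689 (T = 1/(182² + 3026717/666903) = 1/(33124 + 3026717*(1/666903)) = 1/(33124 + 3026717/666903) = 1/(22093521689/666903) = 666903/22093521689 ≈ 3.0185e-5)
T - v = 666903/22093521689 - 1*2936268 = 666903/22093521689 - 2936268 = -64872500742049749/22093521689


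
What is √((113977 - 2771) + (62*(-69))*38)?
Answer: I*√51358 ≈ 226.62*I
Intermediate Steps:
√((113977 - 2771) + (62*(-69))*38) = √(111206 - 4278*38) = √(111206 - 162564) = √(-51358) = I*√51358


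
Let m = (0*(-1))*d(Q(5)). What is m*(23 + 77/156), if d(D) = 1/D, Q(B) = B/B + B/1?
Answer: 0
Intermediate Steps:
Q(B) = 1 + B (Q(B) = 1 + B*1 = 1 + B)
m = 0 (m = (0*(-1))/(1 + 5) = 0/6 = 0*(⅙) = 0)
m*(23 + 77/156) = 0*(23 + 77/156) = 0*(3665/156) = 0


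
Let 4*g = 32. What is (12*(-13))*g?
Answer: -1248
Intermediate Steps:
g = 8 (g = (¼)*32 = 8)
(12*(-13))*g = (12*(-13))*8 = -156*8 = -1248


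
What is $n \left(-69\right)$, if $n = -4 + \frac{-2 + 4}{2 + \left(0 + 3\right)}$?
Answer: $\frac{1242}{5} \approx 248.4$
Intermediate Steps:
$n = - \frac{18}{5}$ ($n = -4 + \frac{2}{2 + 3} = -4 + \frac{2}{5} = - \frac{18}{5} \approx -3.6$)
$n \left(-69\right) = \left(- \frac{18}{5}\right) \left(-69\right) = \frac{1242}{5}$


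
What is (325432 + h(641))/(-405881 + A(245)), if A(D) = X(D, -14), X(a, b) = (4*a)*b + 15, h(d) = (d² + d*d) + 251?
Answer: -1147445/419586 ≈ -2.7347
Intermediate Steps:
h(d) = 251 + 2*d² (h(d) = (d² + d²) + 251 = 2*d² + 251 = 251 + 2*d²)
X(a, b) = 15 + 4*a*b (X(a, b) = 4*a*b + 15 = 15 + 4*a*b)
A(D) = 15 - 56*D (A(D) = 15 + 4*D*(-14) = 15 - 56*D)
(325432 + h(641))/(-405881 + A(245)) = (325432 + (251 + 2*641²))/(-405881 + (15 - 56*245)) = (325432 + (251 + 2*410881))/(-405881 + (15 - 13720)) = (325432 + (251 + 821762))/(-405881 - 13705) = (325432 + 822013)/(-419586) = 1147445*(-1/419586) = -1147445/419586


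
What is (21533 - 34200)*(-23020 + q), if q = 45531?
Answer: -285146837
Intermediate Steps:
(21533 - 34200)*(-23020 + q) = (21533 - 34200)*(-23020 + 45531) = -12667*22511 = -285146837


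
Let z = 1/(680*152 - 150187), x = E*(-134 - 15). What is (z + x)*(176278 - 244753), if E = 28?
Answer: 405376658375/1419 ≈ 2.8568e+8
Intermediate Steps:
x = -4172 (x = 28*(-134 - 15) = 28*(-149) = -4172)
z = -1/46827 (z = 1/(103360 - 150187) = 1/(-46827) = -1/46827 ≈ -2.1355e-5)
(z + x)*(176278 - 244753) = (-1/46827 - 4172)*(176278 - 244753) = -195362245/46827*(-68475) = 405376658375/1419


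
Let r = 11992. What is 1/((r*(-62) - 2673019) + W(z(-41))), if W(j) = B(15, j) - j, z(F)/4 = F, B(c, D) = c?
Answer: -1/3416344 ≈ -2.9271e-7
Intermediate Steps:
z(F) = 4*F
W(j) = 15 - j
1/((r*(-62) - 2673019) + W(z(-41))) = 1/((11992*(-62) - 2673019) + (15 - 4*(-41))) = 1/((-743504 - 2673019) + (15 - 1*(-164))) = 1/(-3416523 + (15 + 164)) = 1/(-3416523 + 179) = 1/(-3416344) = -1/3416344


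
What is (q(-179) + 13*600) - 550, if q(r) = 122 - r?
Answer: 7551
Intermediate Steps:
(q(-179) + 13*600) - 550 = ((122 - 1*(-179)) + 13*600) - 550 = ((122 + 179) + 7800) - 550 = (301 + 7800) - 550 = 8101 - 550 = 7551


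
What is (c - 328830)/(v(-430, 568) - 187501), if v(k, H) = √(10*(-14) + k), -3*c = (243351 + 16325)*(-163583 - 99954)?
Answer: -12831302343622522/105469876713 - 68433247522*I*√570/105469876713 ≈ -1.2166e+5 - 15.491*I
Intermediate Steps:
c = 68434234012/3 (c = -(243351 + 16325)*(-163583 - 99954)/3 = -259676*(-263537)/3 = -⅓*(-68434234012) = 68434234012/3 ≈ 2.2811e+10)
v(k, H) = √(-140 + k)
(c - 328830)/(v(-430, 568) - 187501) = (68434234012/3 - 328830)/(√(-140 - 430) - 187501) = 68433247522/(3*(√(-570) - 187501)) = 68433247522/(3*(I*√570 - 187501)) = 68433247522/(3*(-187501 + I*√570))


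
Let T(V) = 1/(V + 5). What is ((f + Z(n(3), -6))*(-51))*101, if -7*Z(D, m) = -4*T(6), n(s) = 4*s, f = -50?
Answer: 19810746/77 ≈ 2.5728e+5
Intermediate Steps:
T(V) = 1/(5 + V)
Z(D, m) = 4/77 (Z(D, m) = -(-4)/(7*(5 + 6)) = -(-4)/(7*11) = -⅐*(-4/11) = 4/77)
((f + Z(n(3), -6))*(-51))*101 = ((-50 + 4/77)*(-51))*101 = -3846/77*(-51)*101 = (196146/77)*101 = 19810746/77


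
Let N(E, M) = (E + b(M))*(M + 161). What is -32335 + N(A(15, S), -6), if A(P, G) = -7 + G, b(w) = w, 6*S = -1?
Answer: -206255/6 ≈ -34376.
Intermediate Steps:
S = -1/6 (S = (1/6)*(-1) = -1/6 ≈ -0.16667)
N(E, M) = (161 + M)*(E + M) (N(E, M) = (E + M)*(M + 161) = (E + M)*(161 + M) = (161 + M)*(E + M))
-32335 + N(A(15, S), -6) = -32335 + ((-6)**2 + 161*(-7 - 1/6) + 161*(-6) + (-7 - 1/6)*(-6)) = -32335 + (36 + 161*(-43/6) - 966 - 43/6*(-6)) = -32335 + (36 - 6923/6 - 966 + 43) = -32335 - 12245/6 = -206255/6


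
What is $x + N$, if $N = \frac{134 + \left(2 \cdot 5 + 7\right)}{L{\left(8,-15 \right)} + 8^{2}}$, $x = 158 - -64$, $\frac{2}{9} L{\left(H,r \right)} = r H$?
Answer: $\frac{105521}{476} \approx 221.68$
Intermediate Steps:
$L{\left(H,r \right)} = \frac{9 H r}{2}$ ($L{\left(H,r \right)} = \frac{9 r H}{2} = \frac{9 H r}{2}$)
$x = 222$ ($x = 158 + 64 = 222$)
$N = - \frac{151}{476}$ ($N = \frac{134 + \left(2 \cdot 5 + 7\right)}{\frac{9}{2} \cdot 8 \left(-15\right) + 8^{2}} = \frac{134 + \left(10 + 7\right)}{-540 + 64} = \frac{134 + 17}{-476} = 151 \left(- \frac{1}{476}\right) = - \frac{151}{476} \approx -0.31723$)
$x + N = 222 - \frac{151}{476} = \frac{105521}{476}$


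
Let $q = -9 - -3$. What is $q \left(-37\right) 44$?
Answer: $9768$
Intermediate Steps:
$q = -6$ ($q = -9 + 3 = -6$)
$q \left(-37\right) 44 = \left(-6\right) \left(-37\right) 44 = 222 \cdot 44 = 9768$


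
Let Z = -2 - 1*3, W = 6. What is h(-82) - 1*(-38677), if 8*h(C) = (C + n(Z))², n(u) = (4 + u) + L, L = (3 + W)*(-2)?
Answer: 319617/8 ≈ 39952.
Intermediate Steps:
Z = -5 (Z = -2 - 3 = -5)
L = -18 (L = (3 + 6)*(-2) = 9*(-2) = -18)
n(u) = -14 + u (n(u) = (4 + u) - 18 = -14 + u)
h(C) = (-19 + C)²/8 (h(C) = (C + (-14 - 5))²/8 = (C - 19)²/8 = (-19 + C)²/8)
h(-82) - 1*(-38677) = (-19 - 82)²/8 - 1*(-38677) = (⅛)*(-101)² + 38677 = (⅛)*10201 + 38677 = 10201/8 + 38677 = 319617/8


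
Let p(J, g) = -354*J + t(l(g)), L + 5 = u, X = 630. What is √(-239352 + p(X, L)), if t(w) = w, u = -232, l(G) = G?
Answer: 21*I*√1049 ≈ 680.15*I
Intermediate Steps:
L = -237 (L = -5 - 232 = -237)
p(J, g) = g - 354*J (p(J, g) = -354*J + g = g - 354*J)
√(-239352 + p(X, L)) = √(-239352 + (-237 - 354*630)) = √(-239352 + (-237 - 223020)) = √(-239352 - 223257) = √(-462609) = 21*I*√1049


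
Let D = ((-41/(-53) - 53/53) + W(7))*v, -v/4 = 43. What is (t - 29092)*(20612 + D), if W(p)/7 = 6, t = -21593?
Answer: -36068865180/53 ≈ -6.8054e+8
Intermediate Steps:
W(p) = 42 (W(p) = 7*6 = 42)
v = -172 (v = -4*43 = -172)
D = -380808/53 (D = ((-41/(-53) - 53/53) + 42)*(-172) = ((-41*(-1/53) - 53*1/53) + 42)*(-172) = ((41/53 - 1) + 42)*(-172) = (-12/53 + 42)*(-172) = (2214/53)*(-172) = -380808/53 ≈ -7185.1)
(t - 29092)*(20612 + D) = (-21593 - 29092)*(20612 - 380808/53) = -50685*711628/53 = -36068865180/53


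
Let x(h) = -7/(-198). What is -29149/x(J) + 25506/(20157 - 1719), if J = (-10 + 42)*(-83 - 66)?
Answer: -2533685127/3073 ≈ -8.2450e+5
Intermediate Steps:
J = -4768 (J = 32*(-149) = -4768)
x(h) = 7/198 (x(h) = -7*(-1/198) = 7/198)
-29149/x(J) + 25506/(20157 - 1719) = -29149/7/198 + 25506/(20157 - 1719) = -29149*198/7 + 25506/18438 = -5771502/7 + 25506*(1/18438) = -5771502/7 + 4251/3073 = -2533685127/3073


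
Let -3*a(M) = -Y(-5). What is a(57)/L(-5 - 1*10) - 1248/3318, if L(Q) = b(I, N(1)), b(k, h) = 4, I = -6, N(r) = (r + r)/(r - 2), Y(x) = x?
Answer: -5261/6636 ≈ -0.79280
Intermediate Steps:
N(r) = 2*r/(-2 + r) (N(r) = (2*r)/(-2 + r) = 2*r/(-2 + r))
a(M) = -5/3 (a(M) = -(-1)*(-5)/3 = -⅓*5 = -5/3)
L(Q) = 4
a(57)/L(-5 - 1*10) - 1248/3318 = -5/3/4 - 1248/3318 = -5/3*¼ - 1248*1/3318 = -5/12 - 208/553 = -5261/6636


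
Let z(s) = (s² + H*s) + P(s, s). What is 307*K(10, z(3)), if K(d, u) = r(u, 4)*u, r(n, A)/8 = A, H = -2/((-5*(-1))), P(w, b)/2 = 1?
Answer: 481376/5 ≈ 96275.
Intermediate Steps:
P(w, b) = 2 (P(w, b) = 2*1 = 2)
H = -⅖ (H = -2/5 = -2*⅕ = -⅖ ≈ -0.40000)
r(n, A) = 8*A
z(s) = 2 + s² - 2*s/5 (z(s) = (s² - 2*s/5) + 2 = 2 + s² - 2*s/5)
K(d, u) = 32*u (K(d, u) = (8*4)*u = 32*u)
307*K(10, z(3)) = 307*(32*(2 + 3² - ⅖*3)) = 307*(32*(2 + 9 - 6/5)) = 307*(32*(49/5)) = 307*(1568/5) = 481376/5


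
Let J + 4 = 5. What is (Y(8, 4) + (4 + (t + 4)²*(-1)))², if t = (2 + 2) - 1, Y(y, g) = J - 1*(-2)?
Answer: 1764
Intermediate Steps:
J = 1 (J = -4 + 5 = 1)
Y(y, g) = 3 (Y(y, g) = 1 - 1*(-2) = 1 + 2 = 3)
t = 3 (t = 4 - 1 = 3)
(Y(8, 4) + (4 + (t + 4)²*(-1)))² = (3 + (4 + (3 + 4)²*(-1)))² = (3 + (4 + 7²*(-1)))² = (3 + (4 + 49*(-1)))² = (3 + (4 - 49))² = (3 - 45)² = (-42)² = 1764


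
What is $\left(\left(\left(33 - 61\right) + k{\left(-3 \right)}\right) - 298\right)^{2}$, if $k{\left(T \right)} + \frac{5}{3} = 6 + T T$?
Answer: $\frac{879844}{9} \approx 97761.0$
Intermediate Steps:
$k{\left(T \right)} = \frac{13}{3} + T^{2}$ ($k{\left(T \right)} = - \frac{5}{3} + \left(6 + T T\right) = - \frac{5}{3} + \left(6 + T^{2}\right) = \frac{13}{3} + T^{2}$)
$\left(\left(\left(33 - 61\right) + k{\left(-3 \right)}\right) - 298\right)^{2} = \left(\left(\left(33 - 61\right) + \left(\frac{13}{3} + \left(-3\right)^{2}\right)\right) - 298\right)^{2} = \left(\left(-28 + \left(\frac{13}{3} + 9\right)\right) - 298\right)^{2} = \left(\left(-28 + \frac{40}{3}\right) - 298\right)^{2} = \left(- \frac{44}{3} - 298\right)^{2} = \left(- \frac{938}{3}\right)^{2} = \frac{879844}{9}$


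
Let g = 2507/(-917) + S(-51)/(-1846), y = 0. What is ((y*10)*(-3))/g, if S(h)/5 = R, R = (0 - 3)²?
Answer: 0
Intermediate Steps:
R = 9 (R = (-3)² = 9)
S(h) = 45 (S(h) = 5*9 = 45)
g = -4669187/1692782 (g = 2507/(-917) + 45/(-1846) = 2507*(-1/917) + 45*(-1/1846) = -2507/917 - 45/1846 = -4669187/1692782 ≈ -2.7583)
((y*10)*(-3))/g = ((0*10)*(-3))/(-4669187/1692782) = (0*(-3))*(-1692782/4669187) = 0*(-1692782/4669187) = 0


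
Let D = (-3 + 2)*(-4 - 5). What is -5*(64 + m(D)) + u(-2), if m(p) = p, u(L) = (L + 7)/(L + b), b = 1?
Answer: -370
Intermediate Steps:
u(L) = (7 + L)/(1 + L) (u(L) = (L + 7)/(L + 1) = (7 + L)/(1 + L))
D = 9 (D = -1*(-9) = 9)
-5*(64 + m(D)) + u(-2) = -5*(64 + 9) + (7 - 2)/(1 - 2) = -5*73 + 5/(-1) = -365 - 1*5 = -365 - 5 = -370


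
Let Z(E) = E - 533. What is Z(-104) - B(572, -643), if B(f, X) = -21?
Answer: -616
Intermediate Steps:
Z(E) = -533 + E
Z(-104) - B(572, -643) = (-533 - 104) - 1*(-21) = -637 + 21 = -616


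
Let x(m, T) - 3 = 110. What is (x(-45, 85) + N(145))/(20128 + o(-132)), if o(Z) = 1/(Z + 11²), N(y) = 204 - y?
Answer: 44/5149 ≈ 0.0085454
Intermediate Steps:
x(m, T) = 113 (x(m, T) = 3 + 110 = 113)
o(Z) = 1/(121 + Z) (o(Z) = 1/(Z + 121) = 1/(121 + Z))
(x(-45, 85) + N(145))/(20128 + o(-132)) = (113 + (204 - 1*145))/(20128 + 1/(121 - 132)) = (113 + (204 - 145))/(20128 + 1/(-11)) = (113 + 59)/(20128 - 1/11) = 172/(221407/11) = 172*(11/221407) = 44/5149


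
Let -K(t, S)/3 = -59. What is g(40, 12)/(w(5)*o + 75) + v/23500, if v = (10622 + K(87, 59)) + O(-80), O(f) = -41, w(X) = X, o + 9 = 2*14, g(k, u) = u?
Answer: 105543/199750 ≈ 0.52838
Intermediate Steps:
o = 19 (o = -9 + 2*14 = -9 + 28 = 19)
K(t, S) = 177 (K(t, S) = -3*(-59) = 177)
v = 10758 (v = (10622 + 177) - 41 = 10799 - 41 = 10758)
g(40, 12)/(w(5)*o + 75) + v/23500 = 12/(5*19 + 75) + 10758/23500 = 12/(95 + 75) + 10758*(1/23500) = 12/170 + 5379/11750 = 12*(1/170) + 5379/11750 = 6/85 + 5379/11750 = 105543/199750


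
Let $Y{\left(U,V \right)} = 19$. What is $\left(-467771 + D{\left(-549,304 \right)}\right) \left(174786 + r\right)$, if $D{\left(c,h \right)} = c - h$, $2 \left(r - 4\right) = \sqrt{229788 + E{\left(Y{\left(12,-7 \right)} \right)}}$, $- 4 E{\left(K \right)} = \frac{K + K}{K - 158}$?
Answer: $-81910788960 - \frac{117156 \sqrt{17758941074}}{139} \approx -8.2023 \cdot 10^{10}$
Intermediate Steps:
$E{\left(K \right)} = - \frac{K}{2 \left(-158 + K\right)}$ ($E{\left(K \right)} = - \frac{\left(K + K\right) \frac{1}{K - 158}}{4} = - \frac{2 K \frac{1}{-158 + K}}{4} = - \frac{K}{2 \left(-158 + K\right)}$)
$r = 4 + \frac{\sqrt{17758941074}}{556}$ ($r = 4 + \frac{\sqrt{229788 - \frac{19}{-316 + 2 \cdot 19}}}{2} = 4 + \frac{\sqrt{229788 - \frac{19}{-316 + 38}}}{2} = 4 + \frac{\sqrt{229788 - \frac{19}{-278}}}{2} = 4 + \frac{\sqrt{229788 - 19 \left(- \frac{1}{278}\right)}}{2} = 4 + \frac{\sqrt{229788 + \frac{19}{278}}}{2} = 4 + \frac{\sqrt{\frac{63881083}{278}}}{2} = 4 + \frac{\frac{1}{278} \sqrt{17758941074}}{2} = 4 + \frac{\sqrt{17758941074}}{556} \approx 243.68$)
$\left(-467771 + D{\left(-549,304 \right)}\right) \left(174786 + r\right) = \left(-467771 - 853\right) \left(174786 + \left(4 + \frac{\sqrt{17758941074}}{556}\right)\right) = \left(-467771 - 853\right) \left(174790 + \frac{\sqrt{17758941074}}{556}\right) = - 468624 \left(174790 + \frac{\sqrt{17758941074}}{556}\right) = -81910788960 - \frac{117156 \sqrt{17758941074}}{139}$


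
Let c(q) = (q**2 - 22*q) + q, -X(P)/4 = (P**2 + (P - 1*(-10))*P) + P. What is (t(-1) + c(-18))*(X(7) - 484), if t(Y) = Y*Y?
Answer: -832352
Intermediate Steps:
t(Y) = Y**2
X(P) = -4*P - 4*P**2 - 4*P*(10 + P) (X(P) = -4*((P**2 + (P - 1*(-10))*P) + P) = -4*((P**2 + (P + 10)*P) + P) = -4*((P**2 + (10 + P)*P) + P) = -4*((P**2 + P*(10 + P)) + P) = -4*(P + P**2 + P*(10 + P)) = -4*P - 4*P**2 - 4*P*(10 + P))
c(q) = q**2 - 21*q
(t(-1) + c(-18))*(X(7) - 484) = ((-1)**2 - 18*(-21 - 18))*(-4*7*(11 + 2*7) - 484) = (1 - 18*(-39))*(-4*7*(11 + 14) - 484) = (1 + 702)*(-4*7*25 - 484) = 703*(-700 - 484) = 703*(-1184) = -832352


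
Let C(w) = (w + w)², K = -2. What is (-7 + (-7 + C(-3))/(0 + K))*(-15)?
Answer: 645/2 ≈ 322.50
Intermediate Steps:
C(w) = 4*w² (C(w) = (2*w)² = 4*w²)
(-7 + (-7 + C(-3))/(0 + K))*(-15) = (-7 + (-7 + 4*(-3)²)/(0 - 2))*(-15) = (-7 + (-7 + 4*9)/(-2))*(-15) = (-7 + (-7 + 36)*(-½))*(-15) = (-7 + 29*(-½))*(-15) = (-7 - 29/2)*(-15) = -43/2*(-15) = 645/2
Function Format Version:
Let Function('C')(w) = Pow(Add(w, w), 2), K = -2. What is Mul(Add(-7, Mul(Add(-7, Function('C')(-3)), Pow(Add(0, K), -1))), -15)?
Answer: Rational(645, 2) ≈ 322.50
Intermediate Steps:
Function('C')(w) = Mul(4, Pow(w, 2)) (Function('C')(w) = Pow(Mul(2, w), 2) = Mul(4, Pow(w, 2)))
Mul(Add(-7, Mul(Add(-7, Function('C')(-3)), Pow(Add(0, K), -1))), -15) = Mul(Add(-7, Mul(Add(-7, Mul(4, Pow(-3, 2))), Pow(Add(0, -2), -1))), -15) = Mul(Add(-7, Mul(Add(-7, Mul(4, 9)), Pow(-2, -1))), -15) = Mul(Add(-7, Mul(Add(-7, 36), Rational(-1, 2))), -15) = Mul(Add(-7, Mul(29, Rational(-1, 2))), -15) = Mul(Add(-7, Rational(-29, 2)), -15) = Mul(Rational(-43, 2), -15) = Rational(645, 2)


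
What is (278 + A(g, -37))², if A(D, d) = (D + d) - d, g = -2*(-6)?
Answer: 84100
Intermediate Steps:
g = 12
A(D, d) = D
(278 + A(g, -37))² = (278 + 12)² = 290² = 84100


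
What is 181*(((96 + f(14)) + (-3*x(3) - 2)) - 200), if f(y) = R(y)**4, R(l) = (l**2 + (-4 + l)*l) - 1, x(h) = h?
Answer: 2279595542310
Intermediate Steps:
R(l) = -1 + l**2 + l*(-4 + l) (R(l) = (l**2 + l*(-4 + l)) - 1 = -1 + l**2 + l*(-4 + l))
f(y) = (-1 - 4*y + 2*y**2)**4
181*(((96 + f(14)) + (-3*x(3) - 2)) - 200) = 181*(((96 + (1 - 2*14**2 + 4*14)**4) + (-3*3 - 2)) - 200) = 181*(((96 + (1 - 2*196 + 56)**4) + (-9 - 2)) - 200) = 181*(((96 + (1 - 392 + 56)**4) - 11) - 200) = 181*(((96 + (-335)**4) - 11) - 200) = 181*(((96 + 12594450625) - 11) - 200) = 181*((12594450721 - 11) - 200) = 181*(12594450710 - 200) = 181*12594450510 = 2279595542310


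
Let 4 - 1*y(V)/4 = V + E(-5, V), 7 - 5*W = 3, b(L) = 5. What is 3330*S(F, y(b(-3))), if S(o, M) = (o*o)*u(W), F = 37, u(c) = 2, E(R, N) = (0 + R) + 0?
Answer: 9117540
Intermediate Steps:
E(R, N) = R (E(R, N) = R + 0 = R)
W = ⅘ (W = 7/5 - ⅕*3 = 7/5 - ⅗ = ⅘ ≈ 0.80000)
y(V) = 36 - 4*V (y(V) = 16 - 4*(V - 5) = 16 - 4*(-5 + V) = 16 + (20 - 4*V) = 36 - 4*V)
S(o, M) = 2*o² (S(o, M) = (o*o)*2 = o²*2 = 2*o²)
3330*S(F, y(b(-3))) = 3330*(2*37²) = 3330*(2*1369) = 3330*2738 = 9117540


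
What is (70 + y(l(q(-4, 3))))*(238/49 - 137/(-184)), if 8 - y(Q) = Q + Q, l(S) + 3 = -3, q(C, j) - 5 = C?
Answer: 324675/644 ≈ 504.15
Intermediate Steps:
q(C, j) = 5 + C
l(S) = -6 (l(S) = -3 - 3 = -6)
y(Q) = 8 - 2*Q (y(Q) = 8 - (Q + Q) = 8 - 2*Q)
(70 + y(l(q(-4, 3))))*(238/49 - 137/(-184)) = (70 + (8 - 2*(-6)))*(238/49 - 137/(-184)) = (70 + (8 + 12))*(238*(1/49) - 137*(-1/184)) = (70 + 20)*(34/7 + 137/184) = 90*(7215/1288) = 324675/644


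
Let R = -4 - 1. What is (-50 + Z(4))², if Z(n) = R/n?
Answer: 42025/16 ≈ 2626.6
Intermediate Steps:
R = -5
Z(n) = -5/n
(-50 + Z(4))² = (-50 - 5/4)² = (-205/4)² = 42025/16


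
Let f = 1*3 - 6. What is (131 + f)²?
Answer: 16384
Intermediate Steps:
f = -3 (f = 3 - 6 = -3)
(131 + f)² = (131 - 3)² = 128² = 16384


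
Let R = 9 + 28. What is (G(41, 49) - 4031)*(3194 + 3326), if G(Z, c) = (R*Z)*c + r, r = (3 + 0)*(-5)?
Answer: 458271240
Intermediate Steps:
r = -15 (r = 3*(-5) = -15)
R = 37
G(Z, c) = -15 + 37*Z*c (G(Z, c) = (37*Z)*c - 15 = 37*Z*c - 15 = -15 + 37*Z*c)
(G(41, 49) - 4031)*(3194 + 3326) = ((-15 + 37*41*49) - 4031)*(3194 + 3326) = ((-15 + 74333) - 4031)*6520 = (74318 - 4031)*6520 = 70287*6520 = 458271240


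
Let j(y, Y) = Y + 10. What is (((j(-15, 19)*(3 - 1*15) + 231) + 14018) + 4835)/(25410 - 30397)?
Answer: -18736/4987 ≈ -3.7570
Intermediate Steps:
j(y, Y) = 10 + Y
(((j(-15, 19)*(3 - 1*15) + 231) + 14018) + 4835)/(25410 - 30397) = ((((10 + 19)*(3 - 1*15) + 231) + 14018) + 4835)/(25410 - 30397) = (((29*(3 - 15) + 231) + 14018) + 4835)/(-4987) = (((29*(-12) + 231) + 14018) + 4835)*(-1/4987) = (((-348 + 231) + 14018) + 4835)*(-1/4987) = ((-117 + 14018) + 4835)*(-1/4987) = (13901 + 4835)*(-1/4987) = 18736*(-1/4987) = -18736/4987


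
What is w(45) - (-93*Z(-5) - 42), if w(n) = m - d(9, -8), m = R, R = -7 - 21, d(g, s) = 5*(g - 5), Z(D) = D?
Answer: -471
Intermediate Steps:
d(g, s) = -25 + 5*g (d(g, s) = 5*(-5 + g) = -25 + 5*g)
R = -28
m = -28
w(n) = -48 (w(n) = -28 - (-25 + 5*9) = -28 - (-25 + 45) = -28 - 1*20 = -28 - 20 = -48)
w(45) - (-93*Z(-5) - 42) = -48 - (-93*(-5) - 42) = -48 - (465 - 42) = -48 - 1*423 = -48 - 423 = -471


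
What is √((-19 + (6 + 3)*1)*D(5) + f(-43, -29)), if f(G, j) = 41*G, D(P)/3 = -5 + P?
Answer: I*√1763 ≈ 41.988*I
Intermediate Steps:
D(P) = -15 + 3*P (D(P) = 3*(-5 + P) = -15 + 3*P)
√((-19 + (6 + 3)*1)*D(5) + f(-43, -29)) = √((-19 + (6 + 3)*1)*(-15 + 3*5) + 41*(-43)) = √((-19 + 9*1)*(-15 + 15) - 1763) = √((-19 + 9)*0 - 1763) = √(-10*0 - 1763) = √(0 - 1763) = √(-1763) = I*√1763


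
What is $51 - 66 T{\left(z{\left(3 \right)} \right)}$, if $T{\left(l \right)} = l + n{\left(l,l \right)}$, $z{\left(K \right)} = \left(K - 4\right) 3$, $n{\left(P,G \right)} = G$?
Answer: $447$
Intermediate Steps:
$z{\left(K \right)} = -12 + 3 K$ ($z{\left(K \right)} = \left(-4 + K\right) 3 = -12 + 3 K$)
$T{\left(l \right)} = 2 l$ ($T{\left(l \right)} = l + l = 2 l$)
$51 - 66 T{\left(z{\left(3 \right)} \right)} = 51 - 66 \cdot 2 \left(-12 + 3 \cdot 3\right) = 51 - 66 \cdot 2 \left(-12 + 9\right) = 51 - 66 \cdot 2 \left(-3\right) = 51 - -396 = 51 + 396 = 447$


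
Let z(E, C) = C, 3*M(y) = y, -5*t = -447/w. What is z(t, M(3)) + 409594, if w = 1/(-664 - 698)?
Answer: 409595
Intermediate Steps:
w = -1/1362 (w = 1/(-1362) = -1/1362 ≈ -0.00073421)
t = -608814/5 (t = -(-447)/(5*(-1/1362)) = -(-447)*(-1362)/5 = -⅕*608814 = -608814/5 ≈ -1.2176e+5)
M(y) = y/3
z(t, M(3)) + 409594 = (⅓)*3 + 409594 = 1 + 409594 = 409595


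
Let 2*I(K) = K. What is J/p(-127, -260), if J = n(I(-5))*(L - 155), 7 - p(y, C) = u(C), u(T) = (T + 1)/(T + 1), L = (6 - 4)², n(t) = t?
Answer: 755/12 ≈ 62.917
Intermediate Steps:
I(K) = K/2
L = 4 (L = 2² = 4)
u(T) = 1 (u(T) = (1 + T)/(1 + T) = 1)
p(y, C) = 6 (p(y, C) = 7 - 1*1 = 7 - 1 = 6)
J = 755/2 (J = ((½)*(-5))*(4 - 155) = -5/2*(-151) = 755/2 ≈ 377.50)
J/p(-127, -260) = (755/2)/6 = (755/2)*(⅙) = 755/12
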